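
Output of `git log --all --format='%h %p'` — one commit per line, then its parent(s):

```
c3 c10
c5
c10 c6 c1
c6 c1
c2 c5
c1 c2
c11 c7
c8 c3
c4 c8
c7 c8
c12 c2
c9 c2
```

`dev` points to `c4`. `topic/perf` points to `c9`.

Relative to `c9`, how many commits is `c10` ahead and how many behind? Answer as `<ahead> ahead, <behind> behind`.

3 ahead, 1 behind

Reachable from c10: {c1, c10, c2, c5, c6}.
Reachable from c9: {c2, c5, c9}.
Only in c10's history (ahead): {c1, c10, c6} — 3.
Only in c9's history (behind): {c9} — 1.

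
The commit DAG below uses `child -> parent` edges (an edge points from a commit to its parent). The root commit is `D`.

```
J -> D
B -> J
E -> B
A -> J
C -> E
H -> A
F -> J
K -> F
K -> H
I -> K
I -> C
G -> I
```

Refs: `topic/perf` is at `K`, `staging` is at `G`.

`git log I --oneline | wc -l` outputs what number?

10

Walking parent pointers from I: reachable set = {A, B, C, D, E, F, H, I, J, K}.
That is 10 commits.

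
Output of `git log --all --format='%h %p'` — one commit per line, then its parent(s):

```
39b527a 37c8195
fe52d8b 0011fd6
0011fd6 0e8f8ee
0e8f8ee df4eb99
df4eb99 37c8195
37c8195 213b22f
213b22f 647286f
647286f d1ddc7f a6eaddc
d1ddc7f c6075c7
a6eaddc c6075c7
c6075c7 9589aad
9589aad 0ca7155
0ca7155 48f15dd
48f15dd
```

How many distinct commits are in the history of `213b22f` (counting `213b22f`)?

8

Walking parent pointers from 213b22f: reachable set = {0ca7155, 213b22f, 48f15dd, 647286f, 9589aad, a6eaddc, c6075c7, d1ddc7f}.
That is 8 commits.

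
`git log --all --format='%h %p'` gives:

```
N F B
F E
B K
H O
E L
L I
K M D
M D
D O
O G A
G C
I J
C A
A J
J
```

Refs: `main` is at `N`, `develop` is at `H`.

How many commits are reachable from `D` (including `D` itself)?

Walking parent pointers from D: reachable set = {A, C, D, G, J, O}.
That is 6 commits.

6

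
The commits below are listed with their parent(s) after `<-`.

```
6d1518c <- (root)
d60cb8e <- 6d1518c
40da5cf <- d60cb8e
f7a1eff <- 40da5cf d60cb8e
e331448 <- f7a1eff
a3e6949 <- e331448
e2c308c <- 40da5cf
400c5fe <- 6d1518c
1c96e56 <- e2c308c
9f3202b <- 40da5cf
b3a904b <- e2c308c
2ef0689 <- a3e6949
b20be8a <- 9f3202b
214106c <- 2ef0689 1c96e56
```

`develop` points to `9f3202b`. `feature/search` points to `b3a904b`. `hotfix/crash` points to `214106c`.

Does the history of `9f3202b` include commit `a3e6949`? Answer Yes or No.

No

Ancestors of 9f3202b: {40da5cf, 6d1518c, 9f3202b, d60cb8e}.
a3e6949 is not in that set, so it is not an ancestor of 9f3202b.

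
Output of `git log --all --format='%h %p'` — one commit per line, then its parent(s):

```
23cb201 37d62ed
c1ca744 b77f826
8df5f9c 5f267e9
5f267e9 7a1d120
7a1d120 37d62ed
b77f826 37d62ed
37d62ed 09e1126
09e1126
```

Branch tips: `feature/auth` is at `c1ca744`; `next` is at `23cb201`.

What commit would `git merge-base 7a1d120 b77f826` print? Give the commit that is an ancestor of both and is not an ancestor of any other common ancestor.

37d62ed

Ancestors of 7a1d120: {09e1126, 37d62ed, 7a1d120}.
Ancestors of b77f826: {09e1126, 37d62ed, b77f826}.
Common ancestors: {09e1126, 37d62ed}.
Among these, 37d62ed is not an ancestor of any other common ancestor — it is the merge base.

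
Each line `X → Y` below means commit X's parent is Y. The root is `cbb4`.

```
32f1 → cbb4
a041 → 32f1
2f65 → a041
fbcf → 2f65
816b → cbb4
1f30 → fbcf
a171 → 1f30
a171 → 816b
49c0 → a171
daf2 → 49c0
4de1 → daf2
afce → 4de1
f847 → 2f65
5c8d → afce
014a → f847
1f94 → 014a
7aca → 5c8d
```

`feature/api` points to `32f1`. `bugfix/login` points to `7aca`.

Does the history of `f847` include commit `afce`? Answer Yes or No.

No

Ancestors of f847: {2f65, 32f1, a041, cbb4, f847}.
afce is not in that set, so it is not an ancestor of f847.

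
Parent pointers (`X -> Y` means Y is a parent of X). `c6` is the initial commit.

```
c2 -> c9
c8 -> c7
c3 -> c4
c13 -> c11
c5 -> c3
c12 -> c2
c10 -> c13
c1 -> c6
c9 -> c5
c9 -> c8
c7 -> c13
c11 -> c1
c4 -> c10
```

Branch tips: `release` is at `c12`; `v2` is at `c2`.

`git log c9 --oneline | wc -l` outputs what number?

Walking parent pointers from c9: reachable set = {c1, c10, c11, c13, c3, c4, c5, c6, c7, c8, c9}.
That is 11 commits.

11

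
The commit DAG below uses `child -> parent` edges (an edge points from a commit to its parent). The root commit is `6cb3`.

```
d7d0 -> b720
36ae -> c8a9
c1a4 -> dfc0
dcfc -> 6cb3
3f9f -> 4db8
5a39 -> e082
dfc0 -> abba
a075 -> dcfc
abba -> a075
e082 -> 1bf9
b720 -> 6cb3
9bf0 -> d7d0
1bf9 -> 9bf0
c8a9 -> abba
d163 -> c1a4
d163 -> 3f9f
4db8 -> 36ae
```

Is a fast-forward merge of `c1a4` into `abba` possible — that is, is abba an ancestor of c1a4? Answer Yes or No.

A fast-forward from abba to c1a4 is possible iff abba is an ancestor of c1a4.
Ancestors of c1a4: {6cb3, a075, abba, c1a4, dcfc, dfc0}.
abba is among them, so fast-forward is possible.

Yes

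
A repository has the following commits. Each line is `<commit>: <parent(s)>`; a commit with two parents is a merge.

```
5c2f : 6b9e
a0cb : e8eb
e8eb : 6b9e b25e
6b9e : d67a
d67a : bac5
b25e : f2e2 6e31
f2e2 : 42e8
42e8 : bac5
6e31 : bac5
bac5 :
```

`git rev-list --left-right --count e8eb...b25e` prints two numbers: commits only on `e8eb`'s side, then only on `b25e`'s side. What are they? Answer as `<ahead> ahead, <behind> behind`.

Reachable from e8eb: {42e8, 6b9e, 6e31, b25e, bac5, d67a, e8eb, f2e2}.
Reachable from b25e: {42e8, 6e31, b25e, bac5, f2e2}.
Only in e8eb's history (ahead): {6b9e, d67a, e8eb} — 3.
Only in b25e's history (behind): {} — 0.

3 ahead, 0 behind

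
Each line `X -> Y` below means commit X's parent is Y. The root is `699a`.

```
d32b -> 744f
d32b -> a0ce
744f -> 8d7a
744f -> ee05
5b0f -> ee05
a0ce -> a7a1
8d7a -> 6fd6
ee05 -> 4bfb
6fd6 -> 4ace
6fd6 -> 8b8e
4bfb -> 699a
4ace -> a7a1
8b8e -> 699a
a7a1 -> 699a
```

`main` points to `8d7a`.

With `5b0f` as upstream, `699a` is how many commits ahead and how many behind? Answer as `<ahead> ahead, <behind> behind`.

0 ahead, 3 behind

Reachable from 699a: {699a}.
Reachable from 5b0f: {4bfb, 5b0f, 699a, ee05}.
Only in 699a's history (ahead): {} — 0.
Only in 5b0f's history (behind): {4bfb, 5b0f, ee05} — 3.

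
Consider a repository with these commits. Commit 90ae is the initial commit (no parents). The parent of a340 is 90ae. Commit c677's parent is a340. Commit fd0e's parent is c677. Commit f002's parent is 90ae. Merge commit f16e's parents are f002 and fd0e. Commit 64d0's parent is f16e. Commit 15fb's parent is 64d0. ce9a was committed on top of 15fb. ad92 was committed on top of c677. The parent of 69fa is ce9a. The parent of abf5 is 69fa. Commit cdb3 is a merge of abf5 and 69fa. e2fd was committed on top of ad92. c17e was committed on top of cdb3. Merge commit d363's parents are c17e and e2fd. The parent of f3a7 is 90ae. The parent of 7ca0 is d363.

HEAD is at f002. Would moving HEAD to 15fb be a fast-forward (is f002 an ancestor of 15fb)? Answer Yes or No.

A fast-forward from f002 to 15fb is possible iff f002 is an ancestor of 15fb.
Ancestors of 15fb: {15fb, 64d0, 90ae, a340, c677, f002, f16e, fd0e}.
f002 is among them, so fast-forward is possible.

Yes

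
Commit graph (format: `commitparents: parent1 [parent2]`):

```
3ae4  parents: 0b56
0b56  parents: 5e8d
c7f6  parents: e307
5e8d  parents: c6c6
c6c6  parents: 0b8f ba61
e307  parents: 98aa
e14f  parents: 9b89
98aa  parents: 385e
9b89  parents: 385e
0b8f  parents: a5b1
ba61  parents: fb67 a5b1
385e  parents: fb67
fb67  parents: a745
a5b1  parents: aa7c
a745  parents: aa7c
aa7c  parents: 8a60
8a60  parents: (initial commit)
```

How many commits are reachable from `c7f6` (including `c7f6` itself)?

Walking parent pointers from c7f6: reachable set = {385e, 8a60, 98aa, a745, aa7c, c7f6, e307, fb67}.
That is 8 commits.

8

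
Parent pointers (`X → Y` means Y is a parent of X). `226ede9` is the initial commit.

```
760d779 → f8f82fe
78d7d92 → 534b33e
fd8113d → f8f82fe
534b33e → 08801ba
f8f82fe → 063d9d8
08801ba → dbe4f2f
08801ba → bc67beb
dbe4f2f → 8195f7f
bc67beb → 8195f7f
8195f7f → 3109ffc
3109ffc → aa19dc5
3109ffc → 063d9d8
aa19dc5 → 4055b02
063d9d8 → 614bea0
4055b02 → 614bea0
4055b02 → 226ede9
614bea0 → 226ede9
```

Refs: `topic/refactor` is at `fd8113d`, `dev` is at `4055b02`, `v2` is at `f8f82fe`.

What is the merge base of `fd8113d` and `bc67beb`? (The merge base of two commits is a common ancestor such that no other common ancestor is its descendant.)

063d9d8

Ancestors of fd8113d: {063d9d8, 226ede9, 614bea0, f8f82fe, fd8113d}.
Ancestors of bc67beb: {063d9d8, 226ede9, 3109ffc, 4055b02, 614bea0, 8195f7f, aa19dc5, bc67beb}.
Common ancestors: {063d9d8, 226ede9, 614bea0}.
Among these, 063d9d8 is not an ancestor of any other common ancestor — it is the merge base.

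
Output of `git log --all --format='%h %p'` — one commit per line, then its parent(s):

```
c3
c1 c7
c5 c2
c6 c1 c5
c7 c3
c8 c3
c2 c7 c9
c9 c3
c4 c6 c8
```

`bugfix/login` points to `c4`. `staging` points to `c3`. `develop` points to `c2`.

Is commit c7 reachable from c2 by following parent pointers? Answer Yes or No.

Ancestors of c2 (commits reachable by following parents): {c2, c3, c7, c9}.
c7 is in that set, so it is an ancestor of c2.

Yes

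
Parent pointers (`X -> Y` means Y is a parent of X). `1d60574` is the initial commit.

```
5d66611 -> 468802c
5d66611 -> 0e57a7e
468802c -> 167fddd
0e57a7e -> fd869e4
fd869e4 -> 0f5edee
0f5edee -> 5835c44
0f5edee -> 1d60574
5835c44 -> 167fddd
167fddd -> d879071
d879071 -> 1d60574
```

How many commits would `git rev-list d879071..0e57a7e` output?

5

Reachable from 0e57a7e: {0e57a7e, 0f5edee, 167fddd, 1d60574, 5835c44, d879071, fd869e4}.
Reachable from d879071: {1d60574, d879071}.
In 0e57a7e's history but not d879071's: {0e57a7e, 0f5edee, 167fddd, 5835c44, fd869e4} — 5 commits.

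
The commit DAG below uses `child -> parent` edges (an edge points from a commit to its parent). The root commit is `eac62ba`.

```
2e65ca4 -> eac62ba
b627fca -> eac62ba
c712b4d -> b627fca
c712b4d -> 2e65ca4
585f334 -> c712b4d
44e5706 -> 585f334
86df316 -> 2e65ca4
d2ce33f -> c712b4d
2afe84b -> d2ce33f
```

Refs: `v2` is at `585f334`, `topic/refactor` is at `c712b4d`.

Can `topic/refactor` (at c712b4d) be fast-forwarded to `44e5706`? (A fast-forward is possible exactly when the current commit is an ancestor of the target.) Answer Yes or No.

A fast-forward from c712b4d to 44e5706 is possible iff c712b4d is an ancestor of 44e5706.
Ancestors of 44e5706: {2e65ca4, 44e5706, 585f334, b627fca, c712b4d, eac62ba}.
c712b4d is among them, so fast-forward is possible.

Yes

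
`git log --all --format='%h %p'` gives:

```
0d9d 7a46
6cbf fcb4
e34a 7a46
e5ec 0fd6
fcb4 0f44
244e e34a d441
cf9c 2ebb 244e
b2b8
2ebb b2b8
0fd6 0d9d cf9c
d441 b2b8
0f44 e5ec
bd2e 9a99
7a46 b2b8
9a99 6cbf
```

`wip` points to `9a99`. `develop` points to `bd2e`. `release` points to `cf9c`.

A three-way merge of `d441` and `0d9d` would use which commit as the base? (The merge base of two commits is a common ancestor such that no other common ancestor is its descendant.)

b2b8

Ancestors of d441: {b2b8, d441}.
Ancestors of 0d9d: {0d9d, 7a46, b2b8}.
Common ancestors: {b2b8}.
The only common ancestor is b2b8, so it is the merge base.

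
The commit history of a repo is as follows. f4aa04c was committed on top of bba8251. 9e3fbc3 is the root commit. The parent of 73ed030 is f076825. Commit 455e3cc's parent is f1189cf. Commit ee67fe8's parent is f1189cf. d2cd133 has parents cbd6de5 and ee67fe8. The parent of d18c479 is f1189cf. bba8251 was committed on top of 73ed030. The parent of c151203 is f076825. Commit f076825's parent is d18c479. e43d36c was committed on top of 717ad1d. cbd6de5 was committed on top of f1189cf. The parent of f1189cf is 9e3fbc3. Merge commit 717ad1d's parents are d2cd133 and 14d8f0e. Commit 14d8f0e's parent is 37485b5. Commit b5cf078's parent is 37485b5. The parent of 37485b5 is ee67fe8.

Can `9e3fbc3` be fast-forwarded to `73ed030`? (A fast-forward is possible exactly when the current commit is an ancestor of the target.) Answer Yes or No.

A fast-forward from 9e3fbc3 to 73ed030 is possible iff 9e3fbc3 is an ancestor of 73ed030.
Ancestors of 73ed030: {73ed030, 9e3fbc3, d18c479, f076825, f1189cf}.
9e3fbc3 is among them, so fast-forward is possible.

Yes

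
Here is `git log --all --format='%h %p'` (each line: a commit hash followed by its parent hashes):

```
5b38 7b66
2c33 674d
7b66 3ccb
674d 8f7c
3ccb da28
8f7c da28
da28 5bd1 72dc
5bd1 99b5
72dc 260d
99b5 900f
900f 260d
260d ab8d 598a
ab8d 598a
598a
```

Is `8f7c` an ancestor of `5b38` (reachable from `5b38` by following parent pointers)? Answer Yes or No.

No

Ancestors of 5b38: {260d, 3ccb, 598a, 5b38, 5bd1, 72dc, 7b66, 900f, 99b5, ab8d, da28}.
8f7c is not in that set, so it is not an ancestor of 5b38.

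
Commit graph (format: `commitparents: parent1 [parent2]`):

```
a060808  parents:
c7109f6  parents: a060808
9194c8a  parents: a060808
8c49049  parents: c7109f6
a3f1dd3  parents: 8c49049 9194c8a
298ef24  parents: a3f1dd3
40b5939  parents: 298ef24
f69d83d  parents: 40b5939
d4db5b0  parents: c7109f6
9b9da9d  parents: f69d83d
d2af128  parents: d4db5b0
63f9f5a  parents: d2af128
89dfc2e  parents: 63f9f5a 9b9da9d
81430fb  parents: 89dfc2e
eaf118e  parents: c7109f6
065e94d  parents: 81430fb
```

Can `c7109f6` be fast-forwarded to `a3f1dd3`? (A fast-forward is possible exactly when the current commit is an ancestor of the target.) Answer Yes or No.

A fast-forward from c7109f6 to a3f1dd3 is possible iff c7109f6 is an ancestor of a3f1dd3.
Ancestors of a3f1dd3: {8c49049, 9194c8a, a060808, a3f1dd3, c7109f6}.
c7109f6 is among them, so fast-forward is possible.

Yes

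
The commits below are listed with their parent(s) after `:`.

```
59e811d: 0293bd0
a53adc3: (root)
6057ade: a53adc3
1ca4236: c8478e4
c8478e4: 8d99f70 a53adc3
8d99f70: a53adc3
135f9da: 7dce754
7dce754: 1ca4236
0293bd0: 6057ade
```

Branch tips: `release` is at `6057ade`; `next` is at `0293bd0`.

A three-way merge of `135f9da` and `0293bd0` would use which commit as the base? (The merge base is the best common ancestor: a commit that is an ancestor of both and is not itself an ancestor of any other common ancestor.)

Ancestors of 135f9da: {135f9da, 1ca4236, 7dce754, 8d99f70, a53adc3, c8478e4}.
Ancestors of 0293bd0: {0293bd0, 6057ade, a53adc3}.
Common ancestors: {a53adc3}.
The only common ancestor is a53adc3, so it is the merge base.

a53adc3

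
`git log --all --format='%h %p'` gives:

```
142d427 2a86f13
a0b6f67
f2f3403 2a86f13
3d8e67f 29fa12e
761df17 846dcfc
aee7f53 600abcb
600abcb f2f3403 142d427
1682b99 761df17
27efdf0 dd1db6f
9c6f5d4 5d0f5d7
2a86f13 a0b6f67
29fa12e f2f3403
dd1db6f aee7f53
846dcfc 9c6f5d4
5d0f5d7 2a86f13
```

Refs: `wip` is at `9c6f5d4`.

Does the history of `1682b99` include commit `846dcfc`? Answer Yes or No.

Yes

Ancestors of 1682b99 (commits reachable by following parents): {1682b99, 2a86f13, 5d0f5d7, 761df17, 846dcfc, 9c6f5d4, a0b6f67}.
846dcfc is in that set, so it is an ancestor of 1682b99.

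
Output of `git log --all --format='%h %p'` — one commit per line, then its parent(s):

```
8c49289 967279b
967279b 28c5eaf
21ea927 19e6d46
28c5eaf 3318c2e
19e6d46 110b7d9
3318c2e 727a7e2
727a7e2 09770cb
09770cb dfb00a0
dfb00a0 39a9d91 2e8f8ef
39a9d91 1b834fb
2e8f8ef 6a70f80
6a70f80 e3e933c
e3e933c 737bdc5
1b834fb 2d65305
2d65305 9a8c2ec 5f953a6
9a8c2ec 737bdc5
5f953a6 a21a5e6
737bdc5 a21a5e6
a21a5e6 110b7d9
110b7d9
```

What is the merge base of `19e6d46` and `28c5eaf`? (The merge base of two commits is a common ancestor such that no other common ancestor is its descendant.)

Ancestors of 19e6d46: {110b7d9, 19e6d46}.
Ancestors of 28c5eaf: {09770cb, 110b7d9, 1b834fb, 28c5eaf, 2d65305, 2e8f8ef, 3318c2e, 39a9d91, 5f953a6, 6a70f80, 727a7e2, 737bdc5, 9a8c2ec, a21a5e6, dfb00a0, e3e933c}.
Common ancestors: {110b7d9}.
The only common ancestor is 110b7d9, so it is the merge base.

110b7d9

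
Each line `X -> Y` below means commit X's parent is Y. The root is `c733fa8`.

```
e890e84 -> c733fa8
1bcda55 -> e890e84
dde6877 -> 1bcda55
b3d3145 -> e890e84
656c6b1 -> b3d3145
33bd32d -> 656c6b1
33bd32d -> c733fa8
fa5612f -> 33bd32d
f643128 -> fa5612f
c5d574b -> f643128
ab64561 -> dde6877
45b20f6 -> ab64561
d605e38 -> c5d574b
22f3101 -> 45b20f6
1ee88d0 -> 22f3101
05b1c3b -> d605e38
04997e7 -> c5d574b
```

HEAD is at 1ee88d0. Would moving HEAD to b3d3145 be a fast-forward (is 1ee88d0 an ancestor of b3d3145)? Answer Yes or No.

No

A fast-forward from 1ee88d0 to b3d3145 is possible iff 1ee88d0 is an ancestor of b3d3145.
Ancestors of b3d3145: {b3d3145, c733fa8, e890e84}.
1ee88d0 is not among them, so fast-forward is not possible.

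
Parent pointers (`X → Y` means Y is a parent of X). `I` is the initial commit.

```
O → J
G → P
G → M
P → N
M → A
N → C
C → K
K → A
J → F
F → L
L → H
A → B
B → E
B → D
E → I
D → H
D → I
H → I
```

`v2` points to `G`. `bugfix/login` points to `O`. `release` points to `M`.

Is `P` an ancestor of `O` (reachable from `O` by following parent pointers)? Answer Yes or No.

Ancestors of O: {F, H, I, J, L, O}.
P is not in that set, so it is not an ancestor of O.

No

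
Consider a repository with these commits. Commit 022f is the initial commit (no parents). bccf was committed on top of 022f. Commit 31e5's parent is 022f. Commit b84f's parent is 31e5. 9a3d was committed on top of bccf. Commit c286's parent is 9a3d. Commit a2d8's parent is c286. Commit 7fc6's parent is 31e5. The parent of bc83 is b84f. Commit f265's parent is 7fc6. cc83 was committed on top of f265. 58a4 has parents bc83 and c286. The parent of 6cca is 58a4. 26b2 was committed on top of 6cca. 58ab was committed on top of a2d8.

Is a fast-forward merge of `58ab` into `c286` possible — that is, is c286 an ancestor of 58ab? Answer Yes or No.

Yes

A fast-forward from c286 to 58ab is possible iff c286 is an ancestor of 58ab.
Ancestors of 58ab: {022f, 58ab, 9a3d, a2d8, bccf, c286}.
c286 is among them, so fast-forward is possible.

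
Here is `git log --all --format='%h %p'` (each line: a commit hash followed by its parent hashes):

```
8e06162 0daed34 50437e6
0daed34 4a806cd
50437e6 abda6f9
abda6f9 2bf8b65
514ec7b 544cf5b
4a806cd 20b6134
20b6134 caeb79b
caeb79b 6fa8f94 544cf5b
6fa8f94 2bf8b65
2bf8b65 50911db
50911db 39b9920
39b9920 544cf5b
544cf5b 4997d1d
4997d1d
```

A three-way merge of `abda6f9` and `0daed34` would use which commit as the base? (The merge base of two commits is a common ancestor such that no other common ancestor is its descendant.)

Ancestors of abda6f9: {2bf8b65, 39b9920, 4997d1d, 50911db, 544cf5b, abda6f9}.
Ancestors of 0daed34: {0daed34, 20b6134, 2bf8b65, 39b9920, 4997d1d, 4a806cd, 50911db, 544cf5b, 6fa8f94, caeb79b}.
Common ancestors: {2bf8b65, 39b9920, 4997d1d, 50911db, 544cf5b}.
Among these, 2bf8b65 is not an ancestor of any other common ancestor — it is the merge base.

2bf8b65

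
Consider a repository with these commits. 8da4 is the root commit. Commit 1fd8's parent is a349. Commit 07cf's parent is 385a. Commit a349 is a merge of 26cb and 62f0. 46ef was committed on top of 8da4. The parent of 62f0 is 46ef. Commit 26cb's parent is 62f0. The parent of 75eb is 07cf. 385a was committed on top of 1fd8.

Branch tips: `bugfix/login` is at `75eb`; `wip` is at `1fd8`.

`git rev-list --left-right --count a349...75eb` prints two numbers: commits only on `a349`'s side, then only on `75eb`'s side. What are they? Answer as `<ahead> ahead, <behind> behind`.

Reachable from a349: {26cb, 46ef, 62f0, 8da4, a349}.
Reachable from 75eb: {07cf, 1fd8, 26cb, 385a, 46ef, 62f0, 75eb, 8da4, a349}.
Only in a349's history (ahead): {} — 0.
Only in 75eb's history (behind): {07cf, 1fd8, 385a, 75eb} — 4.

0 ahead, 4 behind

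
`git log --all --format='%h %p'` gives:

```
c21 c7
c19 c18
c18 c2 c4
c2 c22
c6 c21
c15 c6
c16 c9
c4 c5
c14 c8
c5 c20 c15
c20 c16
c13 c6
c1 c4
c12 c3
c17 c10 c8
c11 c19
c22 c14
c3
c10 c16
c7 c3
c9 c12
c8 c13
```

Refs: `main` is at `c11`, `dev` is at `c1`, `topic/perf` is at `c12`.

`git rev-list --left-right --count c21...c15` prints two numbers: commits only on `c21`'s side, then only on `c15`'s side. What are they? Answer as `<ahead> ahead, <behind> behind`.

0 ahead, 2 behind

Reachable from c21: {c21, c3, c7}.
Reachable from c15: {c15, c21, c3, c6, c7}.
Only in c21's history (ahead): {} — 0.
Only in c15's history (behind): {c15, c6} — 2.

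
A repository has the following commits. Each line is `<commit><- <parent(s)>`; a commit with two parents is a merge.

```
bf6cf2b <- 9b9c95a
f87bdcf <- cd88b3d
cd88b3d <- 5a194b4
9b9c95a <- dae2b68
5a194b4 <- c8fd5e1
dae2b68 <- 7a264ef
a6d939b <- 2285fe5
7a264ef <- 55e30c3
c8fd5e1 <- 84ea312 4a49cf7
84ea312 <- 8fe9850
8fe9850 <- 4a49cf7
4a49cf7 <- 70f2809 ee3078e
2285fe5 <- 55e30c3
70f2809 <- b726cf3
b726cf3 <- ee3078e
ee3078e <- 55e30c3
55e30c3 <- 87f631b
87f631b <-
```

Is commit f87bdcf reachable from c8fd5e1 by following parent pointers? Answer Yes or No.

Ancestors of c8fd5e1: {4a49cf7, 55e30c3, 70f2809, 84ea312, 87f631b, 8fe9850, b726cf3, c8fd5e1, ee3078e}.
f87bdcf is not in that set, so it is not an ancestor of c8fd5e1.

No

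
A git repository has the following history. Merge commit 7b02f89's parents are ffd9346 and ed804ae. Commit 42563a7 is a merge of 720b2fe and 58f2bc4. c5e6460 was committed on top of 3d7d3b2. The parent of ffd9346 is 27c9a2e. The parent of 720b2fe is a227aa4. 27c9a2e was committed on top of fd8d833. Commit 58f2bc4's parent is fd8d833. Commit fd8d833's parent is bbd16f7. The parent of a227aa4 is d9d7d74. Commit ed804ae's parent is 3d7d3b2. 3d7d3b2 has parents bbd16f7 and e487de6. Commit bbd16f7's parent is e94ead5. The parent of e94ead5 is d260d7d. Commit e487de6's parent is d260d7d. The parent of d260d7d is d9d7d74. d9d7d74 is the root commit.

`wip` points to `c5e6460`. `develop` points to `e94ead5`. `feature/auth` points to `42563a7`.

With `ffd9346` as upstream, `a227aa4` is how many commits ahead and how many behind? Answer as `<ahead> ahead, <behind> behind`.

Reachable from a227aa4: {a227aa4, d9d7d74}.
Reachable from ffd9346: {27c9a2e, bbd16f7, d260d7d, d9d7d74, e94ead5, fd8d833, ffd9346}.
Only in a227aa4's history (ahead): {a227aa4} — 1.
Only in ffd9346's history (behind): {27c9a2e, bbd16f7, d260d7d, e94ead5, fd8d833, ffd9346} — 6.

1 ahead, 6 behind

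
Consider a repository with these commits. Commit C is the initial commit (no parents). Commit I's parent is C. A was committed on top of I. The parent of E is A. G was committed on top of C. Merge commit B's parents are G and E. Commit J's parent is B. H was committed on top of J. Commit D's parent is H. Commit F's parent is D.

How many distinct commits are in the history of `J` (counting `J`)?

Walking parent pointers from J: reachable set = {A, B, C, E, G, I, J}.
That is 7 commits.

7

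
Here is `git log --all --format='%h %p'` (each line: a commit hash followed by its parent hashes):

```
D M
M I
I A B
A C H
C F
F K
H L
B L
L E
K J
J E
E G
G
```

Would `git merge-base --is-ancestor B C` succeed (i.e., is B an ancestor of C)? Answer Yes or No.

Ancestors of C: {C, E, F, G, J, K}.
B is not in that set, so it is not an ancestor of C.

No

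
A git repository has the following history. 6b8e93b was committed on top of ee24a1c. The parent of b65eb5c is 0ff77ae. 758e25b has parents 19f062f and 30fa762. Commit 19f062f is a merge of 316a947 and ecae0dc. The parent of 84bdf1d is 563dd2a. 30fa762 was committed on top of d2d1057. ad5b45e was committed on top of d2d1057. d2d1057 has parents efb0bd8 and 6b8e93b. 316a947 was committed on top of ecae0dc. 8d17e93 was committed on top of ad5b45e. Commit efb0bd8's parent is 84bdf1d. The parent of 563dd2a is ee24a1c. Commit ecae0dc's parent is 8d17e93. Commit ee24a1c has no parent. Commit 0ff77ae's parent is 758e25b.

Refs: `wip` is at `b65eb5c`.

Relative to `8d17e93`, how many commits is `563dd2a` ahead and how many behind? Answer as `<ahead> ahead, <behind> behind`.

Reachable from 563dd2a: {563dd2a, ee24a1c}.
Reachable from 8d17e93: {563dd2a, 6b8e93b, 84bdf1d, 8d17e93, ad5b45e, d2d1057, ee24a1c, efb0bd8}.
Only in 563dd2a's history (ahead): {} — 0.
Only in 8d17e93's history (behind): {6b8e93b, 84bdf1d, 8d17e93, ad5b45e, d2d1057, efb0bd8} — 6.

0 ahead, 6 behind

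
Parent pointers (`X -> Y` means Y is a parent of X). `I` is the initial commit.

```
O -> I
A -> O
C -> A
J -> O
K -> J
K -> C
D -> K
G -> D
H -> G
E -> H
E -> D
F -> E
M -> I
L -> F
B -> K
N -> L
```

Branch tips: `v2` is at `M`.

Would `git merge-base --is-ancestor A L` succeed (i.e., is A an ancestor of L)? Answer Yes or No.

Yes

Ancestors of L (commits reachable by following parents): {A, C, D, E, F, G, H, I, J, K, L, O}.
A is in that set, so it is an ancestor of L.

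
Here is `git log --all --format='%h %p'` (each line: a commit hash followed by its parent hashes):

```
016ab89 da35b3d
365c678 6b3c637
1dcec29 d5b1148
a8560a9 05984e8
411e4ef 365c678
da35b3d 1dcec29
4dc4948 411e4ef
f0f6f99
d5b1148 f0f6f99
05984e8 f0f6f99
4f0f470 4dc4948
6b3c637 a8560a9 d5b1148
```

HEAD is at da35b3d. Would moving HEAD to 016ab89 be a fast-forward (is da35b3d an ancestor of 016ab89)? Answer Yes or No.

Yes

A fast-forward from da35b3d to 016ab89 is possible iff da35b3d is an ancestor of 016ab89.
Ancestors of 016ab89: {016ab89, 1dcec29, d5b1148, da35b3d, f0f6f99}.
da35b3d is among them, so fast-forward is possible.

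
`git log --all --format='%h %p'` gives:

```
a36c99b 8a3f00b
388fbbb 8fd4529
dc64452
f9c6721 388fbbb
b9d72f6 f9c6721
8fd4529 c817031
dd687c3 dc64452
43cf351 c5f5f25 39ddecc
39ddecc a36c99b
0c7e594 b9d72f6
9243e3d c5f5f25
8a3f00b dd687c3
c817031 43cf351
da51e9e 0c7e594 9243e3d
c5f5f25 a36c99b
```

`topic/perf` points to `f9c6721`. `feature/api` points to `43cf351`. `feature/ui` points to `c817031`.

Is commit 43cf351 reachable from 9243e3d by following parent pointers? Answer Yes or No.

No

Ancestors of 9243e3d: {8a3f00b, 9243e3d, a36c99b, c5f5f25, dc64452, dd687c3}.
43cf351 is not in that set, so it is not an ancestor of 9243e3d.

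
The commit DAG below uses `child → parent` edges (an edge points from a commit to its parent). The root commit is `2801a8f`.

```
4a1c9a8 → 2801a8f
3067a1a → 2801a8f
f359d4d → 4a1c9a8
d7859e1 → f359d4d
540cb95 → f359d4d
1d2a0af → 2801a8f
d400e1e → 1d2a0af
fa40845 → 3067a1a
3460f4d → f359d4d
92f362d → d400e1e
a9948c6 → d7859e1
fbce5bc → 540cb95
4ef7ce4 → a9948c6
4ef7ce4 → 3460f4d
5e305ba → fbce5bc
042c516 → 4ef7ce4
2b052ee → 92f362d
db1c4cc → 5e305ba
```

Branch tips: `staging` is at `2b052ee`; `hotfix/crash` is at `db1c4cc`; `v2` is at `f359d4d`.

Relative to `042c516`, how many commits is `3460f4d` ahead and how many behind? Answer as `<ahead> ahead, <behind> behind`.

Reachable from 3460f4d: {2801a8f, 3460f4d, 4a1c9a8, f359d4d}.
Reachable from 042c516: {042c516, 2801a8f, 3460f4d, 4a1c9a8, 4ef7ce4, a9948c6, d7859e1, f359d4d}.
Only in 3460f4d's history (ahead): {} — 0.
Only in 042c516's history (behind): {042c516, 4ef7ce4, a9948c6, d7859e1} — 4.

0 ahead, 4 behind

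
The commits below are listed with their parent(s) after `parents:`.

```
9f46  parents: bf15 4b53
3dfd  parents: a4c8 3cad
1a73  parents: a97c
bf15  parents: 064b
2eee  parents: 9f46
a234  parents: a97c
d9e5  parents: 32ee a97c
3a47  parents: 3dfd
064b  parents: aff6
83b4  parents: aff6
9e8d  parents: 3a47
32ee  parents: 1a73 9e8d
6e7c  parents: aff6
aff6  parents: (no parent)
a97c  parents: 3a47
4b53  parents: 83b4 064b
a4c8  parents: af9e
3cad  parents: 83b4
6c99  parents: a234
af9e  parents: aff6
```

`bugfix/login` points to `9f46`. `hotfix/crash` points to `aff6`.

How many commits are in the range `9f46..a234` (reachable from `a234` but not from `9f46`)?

7

Reachable from a234: {3a47, 3cad, 3dfd, 83b4, a234, a4c8, a97c, af9e, aff6}.
Reachable from 9f46: {064b, 4b53, 83b4, 9f46, aff6, bf15}.
In a234's history but not 9f46's: {3a47, 3cad, 3dfd, a234, a4c8, a97c, af9e} — 7 commits.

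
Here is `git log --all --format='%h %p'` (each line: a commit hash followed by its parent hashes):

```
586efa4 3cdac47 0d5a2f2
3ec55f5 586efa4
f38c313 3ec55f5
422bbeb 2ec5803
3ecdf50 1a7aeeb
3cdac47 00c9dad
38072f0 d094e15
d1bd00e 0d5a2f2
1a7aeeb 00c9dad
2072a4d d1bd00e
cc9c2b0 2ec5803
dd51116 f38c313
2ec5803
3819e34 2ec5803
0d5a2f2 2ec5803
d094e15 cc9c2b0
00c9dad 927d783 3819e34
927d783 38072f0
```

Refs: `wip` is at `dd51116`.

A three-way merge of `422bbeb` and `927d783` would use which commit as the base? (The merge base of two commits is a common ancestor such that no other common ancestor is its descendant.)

2ec5803

Ancestors of 422bbeb: {2ec5803, 422bbeb}.
Ancestors of 927d783: {2ec5803, 38072f0, 927d783, cc9c2b0, d094e15}.
Common ancestors: {2ec5803}.
The only common ancestor is 2ec5803, so it is the merge base.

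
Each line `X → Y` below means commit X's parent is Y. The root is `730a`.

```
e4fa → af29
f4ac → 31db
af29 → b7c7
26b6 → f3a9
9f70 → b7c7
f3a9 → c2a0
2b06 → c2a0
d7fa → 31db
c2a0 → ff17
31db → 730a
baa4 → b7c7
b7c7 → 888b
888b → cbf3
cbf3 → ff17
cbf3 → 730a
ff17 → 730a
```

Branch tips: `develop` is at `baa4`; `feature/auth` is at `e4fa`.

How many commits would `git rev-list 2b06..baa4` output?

4

Reachable from baa4: {730a, 888b, b7c7, baa4, cbf3, ff17}.
Reachable from 2b06: {2b06, 730a, c2a0, ff17}.
In baa4's history but not 2b06's: {888b, b7c7, baa4, cbf3} — 4 commits.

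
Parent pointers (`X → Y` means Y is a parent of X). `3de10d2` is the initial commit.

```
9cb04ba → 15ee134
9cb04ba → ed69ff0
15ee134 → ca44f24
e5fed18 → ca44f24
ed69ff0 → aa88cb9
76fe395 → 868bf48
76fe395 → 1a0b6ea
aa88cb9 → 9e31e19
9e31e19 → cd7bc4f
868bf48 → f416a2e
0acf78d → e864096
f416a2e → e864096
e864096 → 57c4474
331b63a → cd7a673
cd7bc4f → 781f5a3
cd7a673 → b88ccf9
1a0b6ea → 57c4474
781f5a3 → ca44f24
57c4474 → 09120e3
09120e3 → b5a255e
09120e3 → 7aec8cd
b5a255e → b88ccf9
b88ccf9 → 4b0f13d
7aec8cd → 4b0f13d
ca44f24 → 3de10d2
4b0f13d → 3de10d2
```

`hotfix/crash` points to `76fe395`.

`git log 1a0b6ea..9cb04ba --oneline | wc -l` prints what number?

Reachable from 9cb04ba: {15ee134, 3de10d2, 781f5a3, 9cb04ba, 9e31e19, aa88cb9, ca44f24, cd7bc4f, ed69ff0}.
Reachable from 1a0b6ea: {09120e3, 1a0b6ea, 3de10d2, 4b0f13d, 57c4474, 7aec8cd, b5a255e, b88ccf9}.
In 9cb04ba's history but not 1a0b6ea's: {15ee134, 781f5a3, 9cb04ba, 9e31e19, aa88cb9, ca44f24, cd7bc4f, ed69ff0} — 8 commits.

8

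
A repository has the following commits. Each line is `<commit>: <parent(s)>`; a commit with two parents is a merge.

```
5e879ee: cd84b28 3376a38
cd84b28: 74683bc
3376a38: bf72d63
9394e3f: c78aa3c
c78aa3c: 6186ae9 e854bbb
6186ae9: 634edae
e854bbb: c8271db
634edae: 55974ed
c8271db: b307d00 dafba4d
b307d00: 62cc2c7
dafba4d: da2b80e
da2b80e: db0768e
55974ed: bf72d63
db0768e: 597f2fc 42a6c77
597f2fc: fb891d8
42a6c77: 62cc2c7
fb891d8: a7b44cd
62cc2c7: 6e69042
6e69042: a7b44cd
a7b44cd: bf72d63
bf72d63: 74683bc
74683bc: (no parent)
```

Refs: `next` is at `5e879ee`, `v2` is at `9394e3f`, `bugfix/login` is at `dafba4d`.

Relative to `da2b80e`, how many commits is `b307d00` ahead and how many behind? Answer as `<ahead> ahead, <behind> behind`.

1 ahead, 5 behind

Reachable from b307d00: {62cc2c7, 6e69042, 74683bc, a7b44cd, b307d00, bf72d63}.
Reachable from da2b80e: {42a6c77, 597f2fc, 62cc2c7, 6e69042, 74683bc, a7b44cd, bf72d63, da2b80e, db0768e, fb891d8}.
Only in b307d00's history (ahead): {b307d00} — 1.
Only in da2b80e's history (behind): {42a6c77, 597f2fc, da2b80e, db0768e, fb891d8} — 5.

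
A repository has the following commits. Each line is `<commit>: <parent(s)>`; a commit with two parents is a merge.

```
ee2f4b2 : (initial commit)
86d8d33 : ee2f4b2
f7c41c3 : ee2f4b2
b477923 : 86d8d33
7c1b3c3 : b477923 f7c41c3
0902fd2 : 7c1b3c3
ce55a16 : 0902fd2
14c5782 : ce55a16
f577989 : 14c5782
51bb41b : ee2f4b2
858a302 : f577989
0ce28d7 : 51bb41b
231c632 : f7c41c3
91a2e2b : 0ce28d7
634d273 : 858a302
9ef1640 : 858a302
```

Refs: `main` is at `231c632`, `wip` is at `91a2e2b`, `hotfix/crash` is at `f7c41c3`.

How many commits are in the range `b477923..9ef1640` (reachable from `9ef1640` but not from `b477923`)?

Reachable from 9ef1640: {0902fd2, 14c5782, 7c1b3c3, 858a302, 86d8d33, 9ef1640, b477923, ce55a16, ee2f4b2, f577989, f7c41c3}.
Reachable from b477923: {86d8d33, b477923, ee2f4b2}.
In 9ef1640's history but not b477923's: {0902fd2, 14c5782, 7c1b3c3, 858a302, 9ef1640, ce55a16, f577989, f7c41c3} — 8 commits.

8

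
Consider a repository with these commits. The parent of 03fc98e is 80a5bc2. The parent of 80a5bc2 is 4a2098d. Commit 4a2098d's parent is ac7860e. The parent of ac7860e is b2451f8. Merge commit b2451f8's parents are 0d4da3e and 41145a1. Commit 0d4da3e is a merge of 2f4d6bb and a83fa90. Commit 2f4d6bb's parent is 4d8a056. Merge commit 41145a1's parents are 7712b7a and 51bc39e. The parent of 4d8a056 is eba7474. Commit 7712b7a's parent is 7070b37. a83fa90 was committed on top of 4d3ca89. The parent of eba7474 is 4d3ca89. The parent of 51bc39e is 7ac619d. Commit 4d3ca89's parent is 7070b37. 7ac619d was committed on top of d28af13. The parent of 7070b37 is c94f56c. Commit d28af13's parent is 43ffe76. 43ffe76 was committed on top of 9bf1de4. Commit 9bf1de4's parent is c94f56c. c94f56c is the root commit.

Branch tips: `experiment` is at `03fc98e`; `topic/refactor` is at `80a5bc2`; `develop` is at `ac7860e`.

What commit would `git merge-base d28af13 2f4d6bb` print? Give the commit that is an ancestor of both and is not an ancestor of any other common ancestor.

c94f56c

Ancestors of d28af13: {43ffe76, 9bf1de4, c94f56c, d28af13}.
Ancestors of 2f4d6bb: {2f4d6bb, 4d3ca89, 4d8a056, 7070b37, c94f56c, eba7474}.
Common ancestors: {c94f56c}.
The only common ancestor is c94f56c, so it is the merge base.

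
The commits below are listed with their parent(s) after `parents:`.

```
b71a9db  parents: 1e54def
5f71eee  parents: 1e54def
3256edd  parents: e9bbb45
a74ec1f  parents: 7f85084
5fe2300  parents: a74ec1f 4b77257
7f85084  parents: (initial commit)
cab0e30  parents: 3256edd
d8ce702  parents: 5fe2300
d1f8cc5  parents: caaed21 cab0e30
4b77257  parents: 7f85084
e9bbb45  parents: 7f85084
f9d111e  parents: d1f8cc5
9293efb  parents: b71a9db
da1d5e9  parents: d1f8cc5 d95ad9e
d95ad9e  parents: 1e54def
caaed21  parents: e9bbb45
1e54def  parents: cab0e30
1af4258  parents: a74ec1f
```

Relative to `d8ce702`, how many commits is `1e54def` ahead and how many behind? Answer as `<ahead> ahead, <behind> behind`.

Reachable from 1e54def: {1e54def, 3256edd, 7f85084, cab0e30, e9bbb45}.
Reachable from d8ce702: {4b77257, 5fe2300, 7f85084, a74ec1f, d8ce702}.
Only in 1e54def's history (ahead): {1e54def, 3256edd, cab0e30, e9bbb45} — 4.
Only in d8ce702's history (behind): {4b77257, 5fe2300, a74ec1f, d8ce702} — 4.

4 ahead, 4 behind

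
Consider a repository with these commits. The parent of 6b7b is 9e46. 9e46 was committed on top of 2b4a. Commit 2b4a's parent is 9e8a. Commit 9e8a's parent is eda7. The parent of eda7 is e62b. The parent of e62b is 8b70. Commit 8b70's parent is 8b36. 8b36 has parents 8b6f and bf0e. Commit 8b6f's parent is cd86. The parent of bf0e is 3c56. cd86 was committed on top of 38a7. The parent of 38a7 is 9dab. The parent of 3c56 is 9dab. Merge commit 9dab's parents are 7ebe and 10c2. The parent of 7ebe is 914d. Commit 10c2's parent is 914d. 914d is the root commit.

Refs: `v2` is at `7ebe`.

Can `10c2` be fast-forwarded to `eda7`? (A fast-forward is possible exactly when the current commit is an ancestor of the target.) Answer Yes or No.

Yes

A fast-forward from 10c2 to eda7 is possible iff 10c2 is an ancestor of eda7.
Ancestors of eda7: {10c2, 38a7, 3c56, 7ebe, 8b36, 8b6f, 8b70, 914d, 9dab, bf0e, cd86, e62b, eda7}.
10c2 is among them, so fast-forward is possible.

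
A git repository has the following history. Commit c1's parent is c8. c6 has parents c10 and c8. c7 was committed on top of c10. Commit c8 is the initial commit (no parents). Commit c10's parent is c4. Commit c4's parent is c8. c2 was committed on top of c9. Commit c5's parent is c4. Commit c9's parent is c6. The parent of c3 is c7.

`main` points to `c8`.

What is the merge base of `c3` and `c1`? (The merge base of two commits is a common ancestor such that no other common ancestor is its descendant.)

Ancestors of c3: {c10, c3, c4, c7, c8}.
Ancestors of c1: {c1, c8}.
Common ancestors: {c8}.
The only common ancestor is c8, so it is the merge base.

c8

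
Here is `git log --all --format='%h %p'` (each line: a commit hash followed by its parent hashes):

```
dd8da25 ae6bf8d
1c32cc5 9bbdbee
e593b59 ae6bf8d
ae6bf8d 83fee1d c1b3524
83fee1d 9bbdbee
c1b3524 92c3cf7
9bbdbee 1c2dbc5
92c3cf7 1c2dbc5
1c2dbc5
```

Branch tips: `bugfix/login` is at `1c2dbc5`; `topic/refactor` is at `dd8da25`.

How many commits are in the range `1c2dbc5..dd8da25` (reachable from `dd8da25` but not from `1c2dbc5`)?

6

Reachable from dd8da25: {1c2dbc5, 83fee1d, 92c3cf7, 9bbdbee, ae6bf8d, c1b3524, dd8da25}.
Reachable from 1c2dbc5: {1c2dbc5}.
In dd8da25's history but not 1c2dbc5's: {83fee1d, 92c3cf7, 9bbdbee, ae6bf8d, c1b3524, dd8da25} — 6 commits.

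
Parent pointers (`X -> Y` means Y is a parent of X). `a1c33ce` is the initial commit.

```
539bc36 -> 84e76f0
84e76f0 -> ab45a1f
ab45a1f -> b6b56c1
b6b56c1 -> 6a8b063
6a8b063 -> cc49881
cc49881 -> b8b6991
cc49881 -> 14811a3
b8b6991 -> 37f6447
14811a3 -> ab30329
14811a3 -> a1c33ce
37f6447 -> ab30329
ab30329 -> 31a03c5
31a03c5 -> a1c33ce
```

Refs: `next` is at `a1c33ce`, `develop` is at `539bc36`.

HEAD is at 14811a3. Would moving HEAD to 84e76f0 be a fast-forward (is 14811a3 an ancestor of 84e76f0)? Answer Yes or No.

Yes

A fast-forward from 14811a3 to 84e76f0 is possible iff 14811a3 is an ancestor of 84e76f0.
Ancestors of 84e76f0: {14811a3, 31a03c5, 37f6447, 6a8b063, 84e76f0, a1c33ce, ab30329, ab45a1f, b6b56c1, b8b6991, cc49881}.
14811a3 is among them, so fast-forward is possible.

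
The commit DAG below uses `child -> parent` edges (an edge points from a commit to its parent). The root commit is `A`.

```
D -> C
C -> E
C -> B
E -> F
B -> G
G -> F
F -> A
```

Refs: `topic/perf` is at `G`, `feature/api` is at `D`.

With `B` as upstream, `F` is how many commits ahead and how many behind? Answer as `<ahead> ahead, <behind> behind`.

0 ahead, 2 behind

Reachable from F: {A, F}.
Reachable from B: {A, B, F, G}.
Only in F's history (ahead): {} — 0.
Only in B's history (behind): {B, G} — 2.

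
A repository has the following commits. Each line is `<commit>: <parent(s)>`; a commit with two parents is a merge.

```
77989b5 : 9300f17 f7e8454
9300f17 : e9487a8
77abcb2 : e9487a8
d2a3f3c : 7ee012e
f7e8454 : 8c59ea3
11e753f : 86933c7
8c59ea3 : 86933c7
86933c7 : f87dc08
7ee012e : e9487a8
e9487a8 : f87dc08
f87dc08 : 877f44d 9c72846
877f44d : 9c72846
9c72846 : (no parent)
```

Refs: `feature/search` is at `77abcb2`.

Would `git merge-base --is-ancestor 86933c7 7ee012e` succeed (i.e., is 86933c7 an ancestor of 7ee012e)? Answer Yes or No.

Ancestors of 7ee012e: {7ee012e, 877f44d, 9c72846, e9487a8, f87dc08}.
86933c7 is not in that set, so it is not an ancestor of 7ee012e.

No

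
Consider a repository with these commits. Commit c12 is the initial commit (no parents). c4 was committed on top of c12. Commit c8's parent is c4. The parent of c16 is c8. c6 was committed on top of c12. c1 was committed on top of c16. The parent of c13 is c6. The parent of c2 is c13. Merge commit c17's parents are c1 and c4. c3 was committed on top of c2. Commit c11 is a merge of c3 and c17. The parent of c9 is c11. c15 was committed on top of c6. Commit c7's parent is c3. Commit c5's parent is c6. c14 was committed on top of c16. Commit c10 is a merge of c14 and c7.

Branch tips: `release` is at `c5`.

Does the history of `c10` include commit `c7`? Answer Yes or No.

Ancestors of c10 (commits reachable by following parents): {c10, c12, c13, c14, c16, c2, c3, c4, c6, c7, c8}.
c7 is in that set, so it is an ancestor of c10.

Yes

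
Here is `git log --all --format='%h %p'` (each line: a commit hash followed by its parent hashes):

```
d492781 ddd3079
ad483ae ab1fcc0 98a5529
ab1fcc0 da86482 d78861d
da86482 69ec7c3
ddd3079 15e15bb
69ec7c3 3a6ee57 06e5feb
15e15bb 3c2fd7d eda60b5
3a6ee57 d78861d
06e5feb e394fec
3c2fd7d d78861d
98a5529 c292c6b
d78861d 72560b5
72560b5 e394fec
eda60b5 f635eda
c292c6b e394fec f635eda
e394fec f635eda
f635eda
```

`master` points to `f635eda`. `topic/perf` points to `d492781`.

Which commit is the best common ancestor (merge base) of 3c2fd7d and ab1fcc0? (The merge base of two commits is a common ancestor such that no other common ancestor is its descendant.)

Ancestors of 3c2fd7d: {3c2fd7d, 72560b5, d78861d, e394fec, f635eda}.
Ancestors of ab1fcc0: {06e5feb, 3a6ee57, 69ec7c3, 72560b5, ab1fcc0, d78861d, da86482, e394fec, f635eda}.
Common ancestors: {72560b5, d78861d, e394fec, f635eda}.
Among these, d78861d is not an ancestor of any other common ancestor — it is the merge base.

d78861d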